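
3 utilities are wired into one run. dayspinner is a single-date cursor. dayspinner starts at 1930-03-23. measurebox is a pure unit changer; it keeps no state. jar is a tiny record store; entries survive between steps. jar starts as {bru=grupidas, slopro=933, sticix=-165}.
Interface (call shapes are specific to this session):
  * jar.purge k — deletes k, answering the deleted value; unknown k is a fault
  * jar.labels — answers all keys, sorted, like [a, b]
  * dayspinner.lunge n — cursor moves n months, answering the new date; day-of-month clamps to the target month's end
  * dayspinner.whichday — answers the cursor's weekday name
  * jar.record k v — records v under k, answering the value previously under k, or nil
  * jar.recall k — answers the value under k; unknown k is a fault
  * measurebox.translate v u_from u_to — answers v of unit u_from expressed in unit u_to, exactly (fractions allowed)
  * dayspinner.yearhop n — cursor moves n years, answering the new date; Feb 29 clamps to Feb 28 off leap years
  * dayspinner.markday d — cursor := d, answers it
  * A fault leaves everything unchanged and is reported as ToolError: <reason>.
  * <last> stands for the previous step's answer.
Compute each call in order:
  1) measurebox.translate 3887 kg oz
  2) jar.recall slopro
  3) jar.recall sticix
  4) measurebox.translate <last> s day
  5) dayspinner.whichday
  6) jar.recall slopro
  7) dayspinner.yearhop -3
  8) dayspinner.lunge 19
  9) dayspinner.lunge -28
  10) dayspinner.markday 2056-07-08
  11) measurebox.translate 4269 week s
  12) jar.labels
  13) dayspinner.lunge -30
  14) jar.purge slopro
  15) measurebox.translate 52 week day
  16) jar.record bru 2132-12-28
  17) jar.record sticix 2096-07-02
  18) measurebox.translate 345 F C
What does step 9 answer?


Answer: 1926-06-23

Derivation:
% measurebox.translate v→3887 u_from→kg u_to→oz
:: 6219200000000/45359237
% jar.recall k→slopro
:: 933
% jar.recall k→sticix
:: -165
% measurebox.translate v→<last> u_from→s u_to→day
:: -11/5760
% dayspinner.whichday
:: Sunday
% jar.recall k→slopro
:: 933
% dayspinner.yearhop n→-3
:: 1927-03-23
% dayspinner.lunge n→19
:: 1928-10-23
% dayspinner.lunge n→-28
:: 1926-06-23
% dayspinner.markday d→2056-07-08
:: 2056-07-08
% measurebox.translate v→4269 u_from→week u_to→s
:: 2581891200
% jar.labels
:: [bru, slopro, sticix]
% dayspinner.lunge n→-30
:: 2054-01-08
% jar.purge k→slopro
:: 933
% measurebox.translate v→52 u_from→week u_to→day
:: 364
% jar.record k→bru v→2132-12-28
:: grupidas
% jar.record k→sticix v→2096-07-02
:: -165
% measurebox.translate v→345 u_from→F u_to→C
:: 1565/9


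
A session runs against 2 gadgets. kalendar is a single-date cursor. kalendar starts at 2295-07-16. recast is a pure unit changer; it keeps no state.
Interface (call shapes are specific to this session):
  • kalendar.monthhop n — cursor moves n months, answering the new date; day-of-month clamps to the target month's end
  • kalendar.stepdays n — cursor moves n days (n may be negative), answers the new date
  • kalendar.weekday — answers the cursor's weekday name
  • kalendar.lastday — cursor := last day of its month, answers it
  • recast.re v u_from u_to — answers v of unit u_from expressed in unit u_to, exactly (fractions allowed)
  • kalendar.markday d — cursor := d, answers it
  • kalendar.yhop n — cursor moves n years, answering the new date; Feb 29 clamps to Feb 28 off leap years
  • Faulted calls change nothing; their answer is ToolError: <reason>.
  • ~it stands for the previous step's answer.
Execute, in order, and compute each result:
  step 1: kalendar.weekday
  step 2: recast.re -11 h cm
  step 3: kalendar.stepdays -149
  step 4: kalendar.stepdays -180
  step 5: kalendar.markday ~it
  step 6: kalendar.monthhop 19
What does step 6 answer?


·→ kalendar.weekday()
·← Tuesday
·→ recast.re(v=-11, u_from=h, u_to=cm)
·← ToolError: incompatible units
·→ kalendar.stepdays(n=-149)
·← 2295-02-17
·→ kalendar.stepdays(n=-180)
·← 2294-08-21
·→ kalendar.markday(d=~it)
·← 2294-08-21
·→ kalendar.monthhop(n=19)
·← 2296-03-21

Answer: 2296-03-21


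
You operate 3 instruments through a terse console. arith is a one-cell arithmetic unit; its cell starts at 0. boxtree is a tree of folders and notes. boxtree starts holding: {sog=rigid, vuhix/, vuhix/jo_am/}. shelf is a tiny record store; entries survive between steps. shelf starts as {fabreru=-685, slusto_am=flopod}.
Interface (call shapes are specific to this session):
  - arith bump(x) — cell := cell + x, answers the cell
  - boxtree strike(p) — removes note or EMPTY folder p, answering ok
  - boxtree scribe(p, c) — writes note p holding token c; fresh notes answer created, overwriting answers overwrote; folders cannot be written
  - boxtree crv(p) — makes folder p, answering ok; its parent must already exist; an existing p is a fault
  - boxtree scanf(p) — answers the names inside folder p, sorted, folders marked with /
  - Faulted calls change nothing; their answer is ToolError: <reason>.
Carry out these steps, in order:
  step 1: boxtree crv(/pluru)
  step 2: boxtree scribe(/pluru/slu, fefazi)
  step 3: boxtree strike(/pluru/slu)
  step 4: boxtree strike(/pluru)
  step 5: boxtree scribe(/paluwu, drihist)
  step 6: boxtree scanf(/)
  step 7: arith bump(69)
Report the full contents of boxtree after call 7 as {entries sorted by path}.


Answer: {paluwu=drihist, sog=rigid, vuhix/, vuhix/jo_am/}

Derivation:
[in] boxtree crv p→/pluru
  ok
[in] boxtree scribe p→/pluru/slu c→fefazi
  created
[in] boxtree strike p→/pluru/slu
  ok
[in] boxtree strike p→/pluru
  ok
[in] boxtree scribe p→/paluwu c→drihist
  created
[in] boxtree scanf p→/
  [paluwu, sog, vuhix/]
[in] arith bump x→69
  69


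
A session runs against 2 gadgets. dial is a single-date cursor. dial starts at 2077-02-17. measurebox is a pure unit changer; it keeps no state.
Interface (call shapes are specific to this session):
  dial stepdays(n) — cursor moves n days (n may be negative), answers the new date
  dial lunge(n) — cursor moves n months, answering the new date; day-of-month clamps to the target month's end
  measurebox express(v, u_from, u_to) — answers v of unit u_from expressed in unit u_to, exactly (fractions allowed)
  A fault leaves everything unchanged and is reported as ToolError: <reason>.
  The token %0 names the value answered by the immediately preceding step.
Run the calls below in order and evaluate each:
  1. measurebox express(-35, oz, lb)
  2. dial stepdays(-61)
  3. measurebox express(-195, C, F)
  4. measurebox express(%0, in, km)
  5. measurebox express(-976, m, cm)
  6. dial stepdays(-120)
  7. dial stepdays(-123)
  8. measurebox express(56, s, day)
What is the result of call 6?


~$ measurebox express -35 oz lb
= -35/16
~$ dial stepdays -61
= 2076-12-18
~$ measurebox express -195 C F
= -319
~$ measurebox express %0 in km
= -40513/5000000
~$ measurebox express -976 m cm
= -97600
~$ dial stepdays -120
= 2076-08-20
~$ dial stepdays -123
= 2076-04-19
~$ measurebox express 56 s day
= 7/10800

Answer: 2076-08-20


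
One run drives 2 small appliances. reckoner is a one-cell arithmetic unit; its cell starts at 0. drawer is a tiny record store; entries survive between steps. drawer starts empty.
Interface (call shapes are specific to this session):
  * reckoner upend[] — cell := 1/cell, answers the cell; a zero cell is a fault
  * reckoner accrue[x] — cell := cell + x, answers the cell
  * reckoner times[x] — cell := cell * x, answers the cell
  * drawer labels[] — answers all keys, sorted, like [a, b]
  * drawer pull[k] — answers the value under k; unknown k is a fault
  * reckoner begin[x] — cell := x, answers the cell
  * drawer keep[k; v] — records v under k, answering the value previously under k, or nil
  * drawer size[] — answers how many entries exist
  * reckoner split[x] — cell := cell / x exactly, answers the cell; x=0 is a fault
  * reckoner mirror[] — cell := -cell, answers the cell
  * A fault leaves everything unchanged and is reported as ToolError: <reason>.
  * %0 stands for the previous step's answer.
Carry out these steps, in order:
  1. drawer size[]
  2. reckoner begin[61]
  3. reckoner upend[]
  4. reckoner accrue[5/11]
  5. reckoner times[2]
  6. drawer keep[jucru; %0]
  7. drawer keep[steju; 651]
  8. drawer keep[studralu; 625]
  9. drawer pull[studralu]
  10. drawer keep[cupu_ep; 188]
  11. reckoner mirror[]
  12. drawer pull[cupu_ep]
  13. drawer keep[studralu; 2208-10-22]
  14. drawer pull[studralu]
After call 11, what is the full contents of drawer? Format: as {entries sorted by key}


Answer: {cupu_ep=188, jucru=632/671, steju=651, studralu=625}

Derivation:
% drawer size
[out] 0
% reckoner begin x=61
[out] 61
% reckoner upend
[out] 1/61
% reckoner accrue x=5/11
[out] 316/671
% reckoner times x=2
[out] 632/671
% drawer keep k=jucru v=%0
[out] nil
% drawer keep k=steju v=651
[out] nil
% drawer keep k=studralu v=625
[out] nil
% drawer pull k=studralu
[out] 625
% drawer keep k=cupu_ep v=188
[out] nil
% reckoner mirror
[out] -632/671
% drawer pull k=cupu_ep
[out] 188
% drawer keep k=studralu v=2208-10-22
[out] 625
% drawer pull k=studralu
[out] 2208-10-22


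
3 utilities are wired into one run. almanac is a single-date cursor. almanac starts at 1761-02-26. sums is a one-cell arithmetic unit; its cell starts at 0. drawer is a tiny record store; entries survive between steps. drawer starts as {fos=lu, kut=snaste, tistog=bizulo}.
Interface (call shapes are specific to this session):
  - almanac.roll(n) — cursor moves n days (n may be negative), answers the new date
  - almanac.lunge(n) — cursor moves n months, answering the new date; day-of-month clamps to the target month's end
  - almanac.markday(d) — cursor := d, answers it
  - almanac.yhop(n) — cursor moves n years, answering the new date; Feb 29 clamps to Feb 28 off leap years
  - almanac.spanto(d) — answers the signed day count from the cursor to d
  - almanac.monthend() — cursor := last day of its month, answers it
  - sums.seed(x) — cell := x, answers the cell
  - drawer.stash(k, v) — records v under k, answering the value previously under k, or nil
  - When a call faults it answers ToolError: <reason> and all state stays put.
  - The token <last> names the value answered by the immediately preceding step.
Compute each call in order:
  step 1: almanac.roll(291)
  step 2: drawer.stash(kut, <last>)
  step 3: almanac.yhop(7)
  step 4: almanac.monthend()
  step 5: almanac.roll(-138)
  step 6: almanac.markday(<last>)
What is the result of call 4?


Answer: 1768-12-31

Derivation:
-- 1. almanac.roll(291) ~> 1761-12-14
-- 2. drawer.stash(kut, <last>) ~> snaste
-- 3. almanac.yhop(7) ~> 1768-12-14
-- 4. almanac.monthend() ~> 1768-12-31
-- 5. almanac.roll(-138) ~> 1768-08-15
-- 6. almanac.markday(<last>) ~> 1768-08-15


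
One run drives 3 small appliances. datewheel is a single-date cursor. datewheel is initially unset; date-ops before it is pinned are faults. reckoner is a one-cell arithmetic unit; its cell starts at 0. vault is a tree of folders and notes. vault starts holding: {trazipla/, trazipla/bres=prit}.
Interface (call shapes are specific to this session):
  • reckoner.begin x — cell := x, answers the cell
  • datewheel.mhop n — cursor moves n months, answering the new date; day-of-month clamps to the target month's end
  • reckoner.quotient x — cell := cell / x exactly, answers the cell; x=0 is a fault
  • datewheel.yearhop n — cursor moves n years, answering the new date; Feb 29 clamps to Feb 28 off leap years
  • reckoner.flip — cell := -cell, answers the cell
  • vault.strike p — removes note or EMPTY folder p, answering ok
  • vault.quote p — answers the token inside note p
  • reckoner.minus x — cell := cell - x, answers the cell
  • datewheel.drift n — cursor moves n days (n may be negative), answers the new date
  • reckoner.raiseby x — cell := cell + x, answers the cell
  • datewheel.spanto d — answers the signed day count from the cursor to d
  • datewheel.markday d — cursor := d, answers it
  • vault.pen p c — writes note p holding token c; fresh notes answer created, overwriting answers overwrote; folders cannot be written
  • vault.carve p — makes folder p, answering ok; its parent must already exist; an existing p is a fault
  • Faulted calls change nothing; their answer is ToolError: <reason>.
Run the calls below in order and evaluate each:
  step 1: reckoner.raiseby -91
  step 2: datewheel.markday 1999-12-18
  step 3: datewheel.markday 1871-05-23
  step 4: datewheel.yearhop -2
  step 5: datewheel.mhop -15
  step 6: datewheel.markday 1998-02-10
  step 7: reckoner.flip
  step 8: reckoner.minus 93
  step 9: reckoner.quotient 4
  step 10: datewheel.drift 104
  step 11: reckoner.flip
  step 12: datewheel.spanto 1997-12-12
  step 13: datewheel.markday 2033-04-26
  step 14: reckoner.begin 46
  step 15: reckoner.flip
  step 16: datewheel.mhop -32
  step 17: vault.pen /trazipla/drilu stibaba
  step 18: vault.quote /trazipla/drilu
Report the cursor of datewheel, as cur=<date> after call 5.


>> raiseby(x→-91)
<< -91
>> markday(d→1999-12-18)
<< 1999-12-18
>> markday(d→1871-05-23)
<< 1871-05-23
>> yearhop(n→-2)
<< 1869-05-23
>> mhop(n→-15)
<< 1868-02-23
>> markday(d→1998-02-10)
<< 1998-02-10
>> flip()
<< 91
>> minus(x→93)
<< -2
>> quotient(x→4)
<< -1/2
>> drift(n→104)
<< 1998-05-25
>> flip()
<< 1/2
>> spanto(d→1997-12-12)
<< -164
>> markday(d→2033-04-26)
<< 2033-04-26
>> begin(x→46)
<< 46
>> flip()
<< -46
>> mhop(n→-32)
<< 2030-08-26
>> pen(p→/trazipla/drilu, c→stibaba)
<< created
>> quote(p→/trazipla/drilu)
<< stibaba

Answer: cur=1868-02-23


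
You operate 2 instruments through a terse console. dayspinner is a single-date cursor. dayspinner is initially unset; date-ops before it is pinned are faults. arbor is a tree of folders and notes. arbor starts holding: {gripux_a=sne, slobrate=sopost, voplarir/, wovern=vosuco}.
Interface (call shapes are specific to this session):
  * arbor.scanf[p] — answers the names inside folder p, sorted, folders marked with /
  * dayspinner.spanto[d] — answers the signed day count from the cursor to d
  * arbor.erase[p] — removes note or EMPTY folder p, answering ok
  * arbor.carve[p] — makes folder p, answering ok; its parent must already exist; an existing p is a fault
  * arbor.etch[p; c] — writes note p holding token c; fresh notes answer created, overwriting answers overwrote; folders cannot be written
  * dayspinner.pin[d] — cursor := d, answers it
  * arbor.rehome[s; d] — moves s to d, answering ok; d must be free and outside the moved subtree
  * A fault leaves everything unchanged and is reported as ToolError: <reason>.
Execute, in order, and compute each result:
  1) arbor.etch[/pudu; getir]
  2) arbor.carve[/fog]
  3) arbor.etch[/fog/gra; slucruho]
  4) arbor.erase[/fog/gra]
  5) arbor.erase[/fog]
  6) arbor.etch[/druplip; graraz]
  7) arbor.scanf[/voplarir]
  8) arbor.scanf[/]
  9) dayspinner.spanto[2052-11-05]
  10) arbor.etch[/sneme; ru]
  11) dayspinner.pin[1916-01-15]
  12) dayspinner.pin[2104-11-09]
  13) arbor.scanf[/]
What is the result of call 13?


Answer: [druplip, gripux_a, pudu, slobrate, sneme, voplarir/, wovern]

Derivation:
Next I call etch(p=/pudu, c=getir), — result: created.
I run carve(p=/fog), — result: ok.
Next I call etch(p=/fog/gra, c=slucruho), and see created.
I try erase(p=/fog/gra), giving ok.
I use erase(p=/fog), yielding ok.
Using etch(p=/druplip, c=graraz), giving created.
I invoke scanf(p=/voplarir), and see [].
I try scanf(p=/), — result: [druplip, gripux_a, pudu, slobrate, voplarir/, wovern].
I call spanto(d=2052-11-05), yielding ToolError: no date set.
I try etch(p=/sneme, c=ru), and get created.
Now I run pin(d=1916-01-15), and see 1916-01-15.
Invoking pin(d=2104-11-09), giving 2104-11-09.
I run scanf(p=/), yielding [druplip, gripux_a, pudu, slobrate, sneme, voplarir/, wovern].


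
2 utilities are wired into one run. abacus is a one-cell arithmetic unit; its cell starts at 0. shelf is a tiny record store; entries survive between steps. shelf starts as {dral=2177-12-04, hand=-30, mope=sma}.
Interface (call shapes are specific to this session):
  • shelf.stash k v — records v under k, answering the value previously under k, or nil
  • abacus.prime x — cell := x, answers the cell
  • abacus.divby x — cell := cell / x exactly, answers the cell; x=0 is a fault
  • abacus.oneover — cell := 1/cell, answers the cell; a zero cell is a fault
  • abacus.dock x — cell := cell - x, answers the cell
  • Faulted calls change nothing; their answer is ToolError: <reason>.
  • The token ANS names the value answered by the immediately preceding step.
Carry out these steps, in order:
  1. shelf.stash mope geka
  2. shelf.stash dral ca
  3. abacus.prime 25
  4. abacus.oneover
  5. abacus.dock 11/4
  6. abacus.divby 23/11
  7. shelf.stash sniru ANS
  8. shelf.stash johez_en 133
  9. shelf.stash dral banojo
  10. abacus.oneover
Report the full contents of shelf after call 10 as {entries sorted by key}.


! shelf.stash(k=mope, v=geka) => sma
! shelf.stash(k=dral, v=ca) => 2177-12-04
! abacus.prime(x=25) => 25
! abacus.oneover() => 1/25
! abacus.dock(x=11/4) => -271/100
! abacus.divby(x=23/11) => -2981/2300
! shelf.stash(k=sniru, v=ANS) => nil
! shelf.stash(k=johez_en, v=133) => nil
! shelf.stash(k=dral, v=banojo) => ca
! abacus.oneover() => -2300/2981

Answer: {dral=banojo, hand=-30, johez_en=133, mope=geka, sniru=-2981/2300}


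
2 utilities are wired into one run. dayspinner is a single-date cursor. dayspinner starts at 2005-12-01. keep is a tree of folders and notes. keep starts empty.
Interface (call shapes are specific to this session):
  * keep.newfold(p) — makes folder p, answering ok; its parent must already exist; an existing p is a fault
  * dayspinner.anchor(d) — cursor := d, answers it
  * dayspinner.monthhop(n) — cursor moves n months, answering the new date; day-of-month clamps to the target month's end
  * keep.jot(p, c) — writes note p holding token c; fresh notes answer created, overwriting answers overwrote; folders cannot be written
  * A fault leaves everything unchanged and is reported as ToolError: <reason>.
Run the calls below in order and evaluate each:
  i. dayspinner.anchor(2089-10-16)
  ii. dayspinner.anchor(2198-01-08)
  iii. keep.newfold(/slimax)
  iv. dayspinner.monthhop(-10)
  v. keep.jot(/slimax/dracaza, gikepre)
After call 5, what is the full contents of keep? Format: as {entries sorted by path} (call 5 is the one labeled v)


Answer: {slimax/, slimax/dracaza=gikepre}

Derivation:
Next I call dayspinner.anchor(d=2089-10-16): 2089-10-16.
Next I call dayspinner.anchor(d=2198-01-08), and get 2198-01-08.
I use keep.newfold(p=/slimax), and observe ok.
Using dayspinner.monthhop(n=-10), which returns 2197-03-08.
Now I run keep.jot(p=/slimax/dracaza, c=gikepre), and get created.


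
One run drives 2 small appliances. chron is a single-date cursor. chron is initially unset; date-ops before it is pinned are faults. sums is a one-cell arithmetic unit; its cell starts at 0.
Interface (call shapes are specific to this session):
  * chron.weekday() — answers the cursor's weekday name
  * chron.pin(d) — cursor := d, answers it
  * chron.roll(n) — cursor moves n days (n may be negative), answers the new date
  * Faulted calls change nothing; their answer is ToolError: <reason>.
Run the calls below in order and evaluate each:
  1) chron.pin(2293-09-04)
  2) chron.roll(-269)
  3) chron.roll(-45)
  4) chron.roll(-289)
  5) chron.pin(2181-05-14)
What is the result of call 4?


Answer: 2292-01-10

Derivation:
% chron.pin d='2293-09-04'
= 2293-09-04
% chron.roll n='-269'
= 2292-12-09
% chron.roll n='-45'
= 2292-10-25
% chron.roll n='-289'
= 2292-01-10
% chron.pin d='2181-05-14'
= 2181-05-14


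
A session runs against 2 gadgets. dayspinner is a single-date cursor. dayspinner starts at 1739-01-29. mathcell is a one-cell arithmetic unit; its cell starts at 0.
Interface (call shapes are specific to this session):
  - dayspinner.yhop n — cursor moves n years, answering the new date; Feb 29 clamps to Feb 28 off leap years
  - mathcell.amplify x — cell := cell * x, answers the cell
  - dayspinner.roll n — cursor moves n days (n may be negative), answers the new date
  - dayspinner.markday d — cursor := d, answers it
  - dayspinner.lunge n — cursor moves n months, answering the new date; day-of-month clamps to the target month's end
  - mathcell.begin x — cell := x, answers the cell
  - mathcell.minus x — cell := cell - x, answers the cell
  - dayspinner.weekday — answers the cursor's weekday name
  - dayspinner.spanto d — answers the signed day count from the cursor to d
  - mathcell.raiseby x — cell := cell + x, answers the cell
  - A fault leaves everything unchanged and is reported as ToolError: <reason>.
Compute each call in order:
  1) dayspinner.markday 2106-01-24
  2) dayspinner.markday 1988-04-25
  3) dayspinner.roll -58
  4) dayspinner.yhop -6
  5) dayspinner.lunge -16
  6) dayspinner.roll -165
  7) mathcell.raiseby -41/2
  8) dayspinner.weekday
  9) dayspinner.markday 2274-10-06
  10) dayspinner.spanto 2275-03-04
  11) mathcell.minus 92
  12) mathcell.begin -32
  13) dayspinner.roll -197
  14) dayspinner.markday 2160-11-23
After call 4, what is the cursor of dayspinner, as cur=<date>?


Answer: cur=1982-02-27

Derivation:
-- 1. dayspinner.markday(d='2106-01-24') => 2106-01-24
-- 2. dayspinner.markday(d='1988-04-25') => 1988-04-25
-- 3. dayspinner.roll(n='-58') => 1988-02-27
-- 4. dayspinner.yhop(n='-6') => 1982-02-27
-- 5. dayspinner.lunge(n='-16') => 1980-10-27
-- 6. dayspinner.roll(n='-165') => 1980-05-15
-- 7. mathcell.raiseby(x='-41/2') => -41/2
-- 8. dayspinner.weekday() => Thursday
-- 9. dayspinner.markday(d='2274-10-06') => 2274-10-06
-- 10. dayspinner.spanto(d='2275-03-04') => 149
-- 11. mathcell.minus(x='92') => -225/2
-- 12. mathcell.begin(x='-32') => -32
-- 13. dayspinner.roll(n='-197') => 2274-03-23
-- 14. dayspinner.markday(d='2160-11-23') => 2160-11-23


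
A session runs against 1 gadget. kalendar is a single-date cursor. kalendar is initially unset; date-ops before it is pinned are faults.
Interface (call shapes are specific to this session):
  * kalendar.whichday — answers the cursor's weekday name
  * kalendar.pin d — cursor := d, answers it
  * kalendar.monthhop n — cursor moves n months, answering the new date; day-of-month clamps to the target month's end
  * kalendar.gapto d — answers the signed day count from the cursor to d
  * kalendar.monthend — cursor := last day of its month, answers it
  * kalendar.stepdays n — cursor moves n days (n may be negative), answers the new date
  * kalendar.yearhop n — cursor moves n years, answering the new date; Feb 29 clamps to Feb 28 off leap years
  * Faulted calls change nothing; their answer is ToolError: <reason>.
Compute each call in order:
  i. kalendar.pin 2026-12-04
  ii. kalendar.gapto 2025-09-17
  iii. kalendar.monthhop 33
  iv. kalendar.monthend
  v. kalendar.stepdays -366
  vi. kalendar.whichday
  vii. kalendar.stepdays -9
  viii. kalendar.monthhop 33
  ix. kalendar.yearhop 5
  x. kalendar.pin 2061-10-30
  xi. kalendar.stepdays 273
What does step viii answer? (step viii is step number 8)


Answer: 2031-06-20

Derivation:
~$ kalendar.pin d→2026-12-04
[out] 2026-12-04
~$ kalendar.gapto d→2025-09-17
[out] -443
~$ kalendar.monthhop n→33
[out] 2029-09-04
~$ kalendar.monthend
[out] 2029-09-30
~$ kalendar.stepdays n→-366
[out] 2028-09-29
~$ kalendar.whichday
[out] Friday
~$ kalendar.stepdays n→-9
[out] 2028-09-20
~$ kalendar.monthhop n→33
[out] 2031-06-20
~$ kalendar.yearhop n→5
[out] 2036-06-20
~$ kalendar.pin d→2061-10-30
[out] 2061-10-30
~$ kalendar.stepdays n→273
[out] 2062-07-30


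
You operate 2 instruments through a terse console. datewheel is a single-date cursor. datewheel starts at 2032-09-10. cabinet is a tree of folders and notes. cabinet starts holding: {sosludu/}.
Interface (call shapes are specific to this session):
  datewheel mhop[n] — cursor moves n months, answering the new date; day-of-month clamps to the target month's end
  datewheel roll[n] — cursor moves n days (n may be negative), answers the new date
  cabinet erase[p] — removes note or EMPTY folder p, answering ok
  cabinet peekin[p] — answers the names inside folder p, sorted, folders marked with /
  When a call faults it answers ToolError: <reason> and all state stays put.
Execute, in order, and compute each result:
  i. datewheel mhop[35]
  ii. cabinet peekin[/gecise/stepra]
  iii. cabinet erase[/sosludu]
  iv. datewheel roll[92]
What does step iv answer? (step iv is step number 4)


Act: datewheel mhop[n: 35]
Obs: 2035-08-10
Act: cabinet peekin[p: /gecise/stepra]
Obs: ToolError: not found
Act: cabinet erase[p: /sosludu]
Obs: ok
Act: datewheel roll[n: 92]
Obs: 2035-11-10

Answer: 2035-11-10


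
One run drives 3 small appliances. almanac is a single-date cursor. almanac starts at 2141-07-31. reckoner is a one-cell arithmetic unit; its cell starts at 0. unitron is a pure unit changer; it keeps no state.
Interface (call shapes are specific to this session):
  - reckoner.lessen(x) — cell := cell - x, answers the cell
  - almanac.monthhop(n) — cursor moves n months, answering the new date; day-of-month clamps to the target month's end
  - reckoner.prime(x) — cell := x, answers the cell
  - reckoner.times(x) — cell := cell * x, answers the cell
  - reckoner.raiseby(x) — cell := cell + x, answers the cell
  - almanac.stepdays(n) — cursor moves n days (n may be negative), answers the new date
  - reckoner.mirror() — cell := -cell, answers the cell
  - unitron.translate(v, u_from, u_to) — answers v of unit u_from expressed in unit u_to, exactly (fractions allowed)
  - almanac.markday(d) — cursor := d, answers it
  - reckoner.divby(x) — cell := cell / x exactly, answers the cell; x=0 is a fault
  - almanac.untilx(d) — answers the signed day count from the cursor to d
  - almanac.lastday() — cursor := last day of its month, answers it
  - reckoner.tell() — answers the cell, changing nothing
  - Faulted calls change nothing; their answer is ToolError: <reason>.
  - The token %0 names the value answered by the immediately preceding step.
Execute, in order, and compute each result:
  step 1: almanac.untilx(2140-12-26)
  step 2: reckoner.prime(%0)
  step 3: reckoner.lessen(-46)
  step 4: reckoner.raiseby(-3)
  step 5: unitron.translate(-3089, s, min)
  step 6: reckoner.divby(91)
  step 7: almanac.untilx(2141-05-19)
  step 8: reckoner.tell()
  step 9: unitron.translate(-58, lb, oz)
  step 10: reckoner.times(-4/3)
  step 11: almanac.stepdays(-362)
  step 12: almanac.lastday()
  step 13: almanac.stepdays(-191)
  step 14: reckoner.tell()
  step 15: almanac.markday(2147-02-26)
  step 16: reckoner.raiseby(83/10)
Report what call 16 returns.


Answer: 9873/910

Derivation:
Step: almanac.untilx[d→2140-12-26]
Result: -217
Step: reckoner.prime[x→%0]
Result: -217
Step: reckoner.lessen[x→-46]
Result: -171
Step: reckoner.raiseby[x→-3]
Result: -174
Step: unitron.translate[v→-3089; u_from→s; u_to→min]
Result: -3089/60
Step: reckoner.divby[x→91]
Result: -174/91
Step: almanac.untilx[d→2141-05-19]
Result: -73
Step: reckoner.tell[]
Result: -174/91
Step: unitron.translate[v→-58; u_from→lb; u_to→oz]
Result: -928
Step: reckoner.times[x→-4/3]
Result: 232/91
Step: almanac.stepdays[n→-362]
Result: 2140-08-03
Step: almanac.lastday[]
Result: 2140-08-31
Step: almanac.stepdays[n→-191]
Result: 2140-02-22
Step: reckoner.tell[]
Result: 232/91
Step: almanac.markday[d→2147-02-26]
Result: 2147-02-26
Step: reckoner.raiseby[x→83/10]
Result: 9873/910


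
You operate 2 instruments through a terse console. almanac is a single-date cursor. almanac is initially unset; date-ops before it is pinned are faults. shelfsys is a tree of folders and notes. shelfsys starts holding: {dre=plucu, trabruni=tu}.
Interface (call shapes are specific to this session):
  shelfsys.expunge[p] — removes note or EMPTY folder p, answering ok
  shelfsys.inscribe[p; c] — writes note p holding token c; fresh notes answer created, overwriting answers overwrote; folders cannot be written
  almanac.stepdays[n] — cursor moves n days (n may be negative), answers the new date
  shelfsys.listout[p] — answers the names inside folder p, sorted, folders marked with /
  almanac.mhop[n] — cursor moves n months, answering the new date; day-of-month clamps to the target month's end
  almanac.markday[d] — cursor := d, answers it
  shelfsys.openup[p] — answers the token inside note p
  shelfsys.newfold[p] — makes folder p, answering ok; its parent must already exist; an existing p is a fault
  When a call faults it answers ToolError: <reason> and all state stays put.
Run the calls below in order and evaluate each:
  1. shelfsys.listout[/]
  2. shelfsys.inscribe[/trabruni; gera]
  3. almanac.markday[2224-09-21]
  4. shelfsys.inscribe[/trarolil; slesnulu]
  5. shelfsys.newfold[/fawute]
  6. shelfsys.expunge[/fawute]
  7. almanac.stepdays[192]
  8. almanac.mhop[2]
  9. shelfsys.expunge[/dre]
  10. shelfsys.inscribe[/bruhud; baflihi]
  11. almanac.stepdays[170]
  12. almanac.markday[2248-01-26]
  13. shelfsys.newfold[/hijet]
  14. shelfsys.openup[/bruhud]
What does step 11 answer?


Answer: 2225-11-18

Derivation:
# shelfsys.listout(p=/) ~> [dre, trabruni]
# shelfsys.inscribe(p=/trabruni, c=gera) ~> overwrote
# almanac.markday(d=2224-09-21) ~> 2224-09-21
# shelfsys.inscribe(p=/trarolil, c=slesnulu) ~> created
# shelfsys.newfold(p=/fawute) ~> ok
# shelfsys.expunge(p=/fawute) ~> ok
# almanac.stepdays(n=192) ~> 2225-04-01
# almanac.mhop(n=2) ~> 2225-06-01
# shelfsys.expunge(p=/dre) ~> ok
# shelfsys.inscribe(p=/bruhud, c=baflihi) ~> created
# almanac.stepdays(n=170) ~> 2225-11-18
# almanac.markday(d=2248-01-26) ~> 2248-01-26
# shelfsys.newfold(p=/hijet) ~> ok
# shelfsys.openup(p=/bruhud) ~> baflihi


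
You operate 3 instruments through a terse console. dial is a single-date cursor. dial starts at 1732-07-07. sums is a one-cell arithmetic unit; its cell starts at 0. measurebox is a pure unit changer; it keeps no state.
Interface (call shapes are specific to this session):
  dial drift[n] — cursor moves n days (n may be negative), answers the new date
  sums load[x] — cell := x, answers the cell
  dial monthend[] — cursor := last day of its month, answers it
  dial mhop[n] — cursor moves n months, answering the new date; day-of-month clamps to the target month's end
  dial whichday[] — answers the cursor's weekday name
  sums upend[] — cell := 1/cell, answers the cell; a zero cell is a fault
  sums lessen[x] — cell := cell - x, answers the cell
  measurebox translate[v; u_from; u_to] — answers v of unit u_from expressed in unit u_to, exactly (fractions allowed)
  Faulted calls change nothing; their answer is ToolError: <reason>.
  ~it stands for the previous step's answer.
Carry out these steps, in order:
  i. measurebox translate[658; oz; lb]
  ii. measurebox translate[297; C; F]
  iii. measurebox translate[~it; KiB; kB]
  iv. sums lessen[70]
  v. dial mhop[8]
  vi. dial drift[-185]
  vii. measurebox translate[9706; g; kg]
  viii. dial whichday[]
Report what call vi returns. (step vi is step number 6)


I try measurebox translate using v: 658, u_from: oz, u_to: lb, yielding 329/8.
Now I run measurebox translate using v: 297, u_from: C, u_to: F, yielding 2833/5.
Using measurebox translate using v: ~it, u_from: KiB, u_to: kB, and observe 362624/625.
Now I run sums lessen using x: 70, and get -70.
Next I call dial mhop using n: 8, — result: 1733-03-07.
I run dial drift using n: -185, → 1732-09-03.
I call measurebox translate using v: 9706, u_from: g, u_to: kg: 4853/500.
Calling dial whichday: Wednesday.

Answer: 1732-09-03


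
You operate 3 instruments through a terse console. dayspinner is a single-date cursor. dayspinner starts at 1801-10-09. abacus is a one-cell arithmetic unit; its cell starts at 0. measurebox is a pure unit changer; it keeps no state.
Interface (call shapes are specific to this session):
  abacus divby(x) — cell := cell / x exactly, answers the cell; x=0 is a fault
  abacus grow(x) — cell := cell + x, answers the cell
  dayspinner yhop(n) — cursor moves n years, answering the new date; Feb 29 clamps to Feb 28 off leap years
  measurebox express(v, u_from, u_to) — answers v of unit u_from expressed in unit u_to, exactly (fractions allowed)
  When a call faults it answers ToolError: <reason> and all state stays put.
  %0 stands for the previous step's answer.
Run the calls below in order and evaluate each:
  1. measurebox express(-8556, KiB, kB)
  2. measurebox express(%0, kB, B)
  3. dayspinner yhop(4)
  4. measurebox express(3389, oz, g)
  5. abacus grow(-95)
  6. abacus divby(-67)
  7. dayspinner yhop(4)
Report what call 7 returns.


Answer: 1809-10-09

Derivation:
# measurebox express(-8556, KiB, kB) == -1095168/125
# measurebox express(%0, kB, B) == -8761344
# dayspinner yhop(4) == 1805-10-09
# measurebox express(3389, oz, g) == 153722454193/1600000
# abacus grow(-95) == -95
# abacus divby(-67) == 95/67
# dayspinner yhop(4) == 1809-10-09


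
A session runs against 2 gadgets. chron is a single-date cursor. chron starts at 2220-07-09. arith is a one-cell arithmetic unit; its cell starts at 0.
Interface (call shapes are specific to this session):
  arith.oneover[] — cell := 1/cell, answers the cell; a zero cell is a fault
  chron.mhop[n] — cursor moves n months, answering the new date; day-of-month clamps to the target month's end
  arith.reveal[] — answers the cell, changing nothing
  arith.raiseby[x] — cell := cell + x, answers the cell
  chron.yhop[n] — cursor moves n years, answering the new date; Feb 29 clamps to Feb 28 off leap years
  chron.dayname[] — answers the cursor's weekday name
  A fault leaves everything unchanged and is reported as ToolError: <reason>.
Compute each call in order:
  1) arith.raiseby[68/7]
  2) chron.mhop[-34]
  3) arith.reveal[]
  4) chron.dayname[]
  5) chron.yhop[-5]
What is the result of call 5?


Answer: 2212-09-09

Derivation:
I call arith.raiseby with x: 68/7, which returns 68/7.
Invoking chron.mhop with n: -34: 2217-09-09.
Next I call arith.reveal, and get 68/7.
I call chron.dayname, giving Tuesday.
Then chron.yhop with n: -5: 2212-09-09.


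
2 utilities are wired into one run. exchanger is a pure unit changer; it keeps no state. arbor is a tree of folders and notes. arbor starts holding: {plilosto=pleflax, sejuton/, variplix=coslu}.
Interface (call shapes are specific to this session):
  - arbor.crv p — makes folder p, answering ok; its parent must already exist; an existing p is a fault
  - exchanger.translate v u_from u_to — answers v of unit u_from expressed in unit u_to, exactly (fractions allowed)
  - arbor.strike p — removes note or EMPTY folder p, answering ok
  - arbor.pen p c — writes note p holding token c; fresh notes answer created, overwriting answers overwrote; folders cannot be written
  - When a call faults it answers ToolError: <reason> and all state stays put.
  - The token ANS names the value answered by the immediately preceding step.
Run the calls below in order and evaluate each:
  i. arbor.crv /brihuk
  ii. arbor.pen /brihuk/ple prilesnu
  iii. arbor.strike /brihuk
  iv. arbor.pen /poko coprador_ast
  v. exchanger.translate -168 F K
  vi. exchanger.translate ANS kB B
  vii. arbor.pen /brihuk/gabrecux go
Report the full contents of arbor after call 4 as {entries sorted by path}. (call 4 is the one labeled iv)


Invoking arbor.crv with p→/brihuk, → ok.
I invoke arbor.pen with p→/brihuk/ple, c→prilesnu, yielding created.
I use arbor.strike with p→/brihuk, which returns ToolError: not empty.
I call arbor.pen with p→/poko, c→coprador_ast, and see created.
I try exchanger.translate with v→-168, u_from→F, u_to→K, → 29167/180.
I use exchanger.translate with v→ANS, u_from→kB, u_to→B, and see 1458350/9.
Invoking arbor.pen with p→/brihuk/gabrecux, c→go: created.

Answer: {brihuk/, brihuk/ple=prilesnu, plilosto=pleflax, poko=coprador_ast, sejuton/, variplix=coslu}


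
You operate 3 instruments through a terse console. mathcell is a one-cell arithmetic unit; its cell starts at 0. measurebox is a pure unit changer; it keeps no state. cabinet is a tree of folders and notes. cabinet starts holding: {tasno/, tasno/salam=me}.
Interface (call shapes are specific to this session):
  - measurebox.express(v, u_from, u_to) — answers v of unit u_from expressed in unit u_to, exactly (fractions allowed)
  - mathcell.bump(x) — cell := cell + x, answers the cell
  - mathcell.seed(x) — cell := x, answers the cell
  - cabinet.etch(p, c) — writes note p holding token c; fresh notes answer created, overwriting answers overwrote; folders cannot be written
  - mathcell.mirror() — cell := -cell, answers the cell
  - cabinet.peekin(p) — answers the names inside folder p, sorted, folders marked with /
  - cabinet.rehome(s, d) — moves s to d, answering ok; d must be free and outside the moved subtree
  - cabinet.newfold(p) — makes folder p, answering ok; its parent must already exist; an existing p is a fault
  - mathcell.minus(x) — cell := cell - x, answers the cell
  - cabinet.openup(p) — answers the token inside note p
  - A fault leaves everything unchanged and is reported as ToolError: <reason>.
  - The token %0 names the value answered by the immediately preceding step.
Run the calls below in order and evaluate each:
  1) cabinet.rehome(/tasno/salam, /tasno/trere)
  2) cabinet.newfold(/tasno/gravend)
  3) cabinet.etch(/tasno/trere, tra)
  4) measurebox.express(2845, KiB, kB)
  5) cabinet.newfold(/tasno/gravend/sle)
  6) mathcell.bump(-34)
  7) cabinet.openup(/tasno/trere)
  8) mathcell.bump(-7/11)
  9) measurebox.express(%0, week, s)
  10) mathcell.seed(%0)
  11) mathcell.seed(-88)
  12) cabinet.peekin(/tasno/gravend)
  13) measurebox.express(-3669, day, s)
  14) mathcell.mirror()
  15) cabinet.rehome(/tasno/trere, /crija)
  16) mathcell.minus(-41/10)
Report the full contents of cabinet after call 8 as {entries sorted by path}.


Answer: {tasno/, tasno/gravend/, tasno/gravend/sle/, tasno/trere=tra}

Derivation:
Next I call cabinet.rehome on /tasno/salam, /tasno/trere, and get ok.
I try cabinet.newfold on /tasno/gravend, and get ok.
Next I call cabinet.etch on /tasno/trere, tra, — result: overwrote.
Next I call measurebox.express on 2845, KiB, kB, giving 72832/25.
I try cabinet.newfold on /tasno/gravend/sle, which returns ok.
Invoking mathcell.bump on -34, giving -34.
Invoking cabinet.openup on /tasno/trere, giving tra.
Then mathcell.bump on -7/11, yielding -381/11.
I try measurebox.express on %0, week, s, and see -230428800/11.
Calling mathcell.seed on %0, yielding -230428800/11.
Using mathcell.seed on -88, yielding -88.
Invoking cabinet.peekin on /tasno/gravend, and get [sle/].
Invoking measurebox.express on -3669, day, s, — result: -317001600.
Invoking mathcell.mirror, and get 88.
I invoke cabinet.rehome on /tasno/trere, /crija, yielding ok.
Now I run mathcell.minus on -41/10: 921/10.


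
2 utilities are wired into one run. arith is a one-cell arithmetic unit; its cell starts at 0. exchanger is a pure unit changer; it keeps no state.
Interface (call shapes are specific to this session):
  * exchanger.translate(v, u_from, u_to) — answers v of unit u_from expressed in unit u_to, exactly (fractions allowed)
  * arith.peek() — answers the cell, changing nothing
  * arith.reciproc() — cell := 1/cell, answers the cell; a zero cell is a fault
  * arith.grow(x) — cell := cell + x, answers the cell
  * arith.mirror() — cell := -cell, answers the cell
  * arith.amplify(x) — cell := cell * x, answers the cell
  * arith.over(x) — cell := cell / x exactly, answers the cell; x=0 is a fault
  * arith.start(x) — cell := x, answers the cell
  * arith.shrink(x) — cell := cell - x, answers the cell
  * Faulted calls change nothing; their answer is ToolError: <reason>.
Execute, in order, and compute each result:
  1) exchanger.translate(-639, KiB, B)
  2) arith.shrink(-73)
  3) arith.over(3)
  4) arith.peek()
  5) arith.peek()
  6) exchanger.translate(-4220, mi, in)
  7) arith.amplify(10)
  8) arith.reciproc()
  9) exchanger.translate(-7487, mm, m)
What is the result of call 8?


Answer: 3/730

Derivation:
I use exchanger.translate(v: -639, u_from: KiB, u_to: B), giving -654336.
Next I call arith.shrink(x: -73), yielding 73.
Now I run arith.over(x: 3), and observe 73/3.
Now I run arith.peek, yielding 73/3.
Using arith.peek(), and see 73/3.
Then exchanger.translate(v: -4220, u_from: mi, u_to: in), which returns -267379200.
I invoke arith.amplify(x: 10): 730/3.
I call arith.reciproc(), yielding 3/730.
I try exchanger.translate(v: -7487, u_from: mm, u_to: m): -7487/1000.
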